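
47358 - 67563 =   -  20205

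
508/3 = 508/3 = 169.33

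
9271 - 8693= 578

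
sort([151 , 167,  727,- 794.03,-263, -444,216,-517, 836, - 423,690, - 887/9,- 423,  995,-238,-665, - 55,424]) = [-794.03,  -  665, - 517 ,  -  444, - 423 , - 423, - 263, - 238, - 887/9, - 55, 151,  167,216, 424,690,727, 836,995]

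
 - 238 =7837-8075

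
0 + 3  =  3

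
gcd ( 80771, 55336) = 1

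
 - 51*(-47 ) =2397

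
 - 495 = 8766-9261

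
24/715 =24/715= 0.03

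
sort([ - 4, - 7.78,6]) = [ - 7.78, - 4, 6 ] 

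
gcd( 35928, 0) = 35928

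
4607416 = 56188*82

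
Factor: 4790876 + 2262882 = 2^1*1399^1*2521^1 =7053758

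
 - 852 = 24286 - 25138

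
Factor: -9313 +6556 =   -  2757 = - 3^1*919^1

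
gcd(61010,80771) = 1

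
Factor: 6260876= 2^2* 23^1*68053^1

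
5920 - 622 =5298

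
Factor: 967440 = 2^4*3^1*5^1*29^1*139^1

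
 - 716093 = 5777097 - 6493190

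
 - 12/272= - 3/68 = - 0.04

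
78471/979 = 78471/979 =80.15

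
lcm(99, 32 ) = 3168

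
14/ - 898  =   -1 + 442/449  =  - 0.02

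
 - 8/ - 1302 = 4/651 =0.01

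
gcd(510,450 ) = 30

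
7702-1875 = 5827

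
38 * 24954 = 948252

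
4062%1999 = 64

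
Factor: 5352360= 2^3*3^1*5^1 *13^1 *47^1* 73^1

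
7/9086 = 1/1298 = 0.00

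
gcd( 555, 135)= 15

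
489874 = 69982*7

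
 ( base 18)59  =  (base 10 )99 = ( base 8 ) 143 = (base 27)3i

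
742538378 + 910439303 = 1652977681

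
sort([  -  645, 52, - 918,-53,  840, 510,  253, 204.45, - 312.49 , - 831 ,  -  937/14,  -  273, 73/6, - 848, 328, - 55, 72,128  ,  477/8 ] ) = [  -  918,-848, - 831, - 645, - 312.49, - 273, - 937/14, - 55, - 53, 73/6 , 52 , 477/8, 72, 128, 204.45,253, 328,510,840]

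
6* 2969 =17814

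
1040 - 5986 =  - 4946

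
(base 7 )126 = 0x45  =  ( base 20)39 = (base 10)69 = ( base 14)4D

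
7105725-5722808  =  1382917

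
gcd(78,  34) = 2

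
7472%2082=1226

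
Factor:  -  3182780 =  - 2^2*5^1*233^1*683^1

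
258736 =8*32342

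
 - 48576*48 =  -2331648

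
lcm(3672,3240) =55080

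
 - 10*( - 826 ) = 8260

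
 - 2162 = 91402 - 93564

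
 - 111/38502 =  - 1 + 12797/12834 = - 0.00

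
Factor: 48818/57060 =2^ ( - 1 )*3^( - 2)*5^(-1 )*7^1*11^1 = 77/90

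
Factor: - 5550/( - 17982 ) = 25/81 = 3^( - 4) * 5^2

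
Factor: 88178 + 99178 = 2^2*3^1*13^1 * 1201^1 = 187356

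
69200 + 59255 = 128455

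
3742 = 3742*1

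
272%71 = 59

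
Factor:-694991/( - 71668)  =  2^( - 2)*11^1*19^( - 1) *67^1 = 737/76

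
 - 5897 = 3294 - 9191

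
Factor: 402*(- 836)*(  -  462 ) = 155265264=2^4*3^2*7^1 *11^2 * 19^1*67^1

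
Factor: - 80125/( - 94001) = 5^3*23^( - 1 )*61^( - 1 )*67^( - 1 ) * 641^1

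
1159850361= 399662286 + 760188075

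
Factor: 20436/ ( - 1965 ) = -52/5=-2^2*5^( - 1)*13^1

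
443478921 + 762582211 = 1206061132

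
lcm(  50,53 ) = 2650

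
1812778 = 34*53317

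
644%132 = 116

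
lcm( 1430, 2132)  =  117260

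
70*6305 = 441350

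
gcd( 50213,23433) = 1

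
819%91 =0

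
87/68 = 87/68 = 1.28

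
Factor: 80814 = 2^1 * 3^1*  13469^1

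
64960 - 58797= 6163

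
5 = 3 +2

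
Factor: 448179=3^1*149393^1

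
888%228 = 204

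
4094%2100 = 1994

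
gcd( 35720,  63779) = 47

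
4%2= 0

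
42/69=14/23 = 0.61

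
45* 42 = 1890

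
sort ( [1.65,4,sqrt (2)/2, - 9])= [ - 9,sqrt(2)/2,1.65, 4 ]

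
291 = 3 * 97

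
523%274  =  249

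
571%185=16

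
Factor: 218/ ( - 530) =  - 5^( - 1 ) * 53^(-1)*109^1 = -109/265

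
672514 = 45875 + 626639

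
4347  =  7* 621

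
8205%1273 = 567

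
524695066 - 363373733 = 161321333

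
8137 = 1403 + 6734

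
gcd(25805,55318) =1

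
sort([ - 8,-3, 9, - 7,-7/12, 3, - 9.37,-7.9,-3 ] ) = [ - 9.37, - 8,-7.9, - 7, - 3,-3, - 7/12, 3, 9]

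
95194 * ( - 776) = -73870544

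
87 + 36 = 123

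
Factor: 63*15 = 3^3*5^1*7^1=945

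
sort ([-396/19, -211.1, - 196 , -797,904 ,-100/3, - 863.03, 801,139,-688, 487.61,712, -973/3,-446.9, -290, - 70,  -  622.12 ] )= [  -  863.03, - 797,-688,-622.12, - 446.9, -973/3, - 290, - 211.1, - 196 , - 70, - 100/3,- 396/19, 139 , 487.61,712, 801, 904] 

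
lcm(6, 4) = 12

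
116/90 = 58/45 = 1.29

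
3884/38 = 1942/19 = 102.21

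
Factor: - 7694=- 2^1*3847^1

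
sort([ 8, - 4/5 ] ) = [ - 4/5,  8]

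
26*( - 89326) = -2322476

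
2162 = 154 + 2008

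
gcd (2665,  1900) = 5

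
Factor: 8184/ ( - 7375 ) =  - 2^3*3^1* 5^( - 3 )*11^1*31^1*59^ ( - 1)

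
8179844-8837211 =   -  657367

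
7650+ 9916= 17566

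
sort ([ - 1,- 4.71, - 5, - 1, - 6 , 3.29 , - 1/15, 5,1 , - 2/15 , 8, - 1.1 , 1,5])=[ - 6,  -  5, - 4.71, -1.1  , - 1, - 1, - 2/15, - 1/15 , 1, 1, 3.29,5,5 , 8] 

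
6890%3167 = 556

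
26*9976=259376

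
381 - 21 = 360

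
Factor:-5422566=-2^1*3^1 * 903761^1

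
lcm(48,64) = 192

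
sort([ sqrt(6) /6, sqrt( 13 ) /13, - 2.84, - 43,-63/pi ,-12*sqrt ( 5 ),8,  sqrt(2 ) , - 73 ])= [ - 73, - 43,-12*sqrt( 5 ), - 63/pi, - 2.84,sqrt ( 13)/13, sqrt( 6) /6, sqrt ( 2 ) , 8 ] 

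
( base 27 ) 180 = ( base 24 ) 1F9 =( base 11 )78A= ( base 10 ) 945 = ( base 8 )1661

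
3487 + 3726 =7213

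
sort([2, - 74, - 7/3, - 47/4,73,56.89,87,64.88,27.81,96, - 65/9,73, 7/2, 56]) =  [ - 74, -47/4, - 65/9, - 7/3,2,7/2,27.81,56,56.89, 64.88 , 73,73,87,96 ]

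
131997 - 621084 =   -  489087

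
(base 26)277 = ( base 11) 1181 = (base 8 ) 3005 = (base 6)11045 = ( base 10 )1541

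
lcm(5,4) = 20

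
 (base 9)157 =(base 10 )133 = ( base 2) 10000101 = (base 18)77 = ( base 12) b1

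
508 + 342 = 850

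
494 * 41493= 20497542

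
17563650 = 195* 90070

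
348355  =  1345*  259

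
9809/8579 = 1 + 1230/8579=1.14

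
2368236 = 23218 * 102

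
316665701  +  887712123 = 1204377824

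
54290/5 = 10858  =  10858.00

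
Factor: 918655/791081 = 5^1* 313^1*587^1*791081^(  -  1)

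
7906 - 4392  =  3514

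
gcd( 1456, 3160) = 8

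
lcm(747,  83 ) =747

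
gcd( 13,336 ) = 1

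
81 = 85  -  4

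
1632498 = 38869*42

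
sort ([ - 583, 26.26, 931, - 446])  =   [-583,- 446,26.26, 931]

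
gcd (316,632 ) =316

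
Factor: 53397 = 3^2*17^1*349^1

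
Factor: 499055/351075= 3^( -1)*5^(  -  1)*31^( - 1)*661^1 = 661/465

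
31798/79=402 + 40/79 = 402.51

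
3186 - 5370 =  - 2184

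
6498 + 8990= 15488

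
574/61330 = 287/30665 = 0.01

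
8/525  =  8/525  =  0.02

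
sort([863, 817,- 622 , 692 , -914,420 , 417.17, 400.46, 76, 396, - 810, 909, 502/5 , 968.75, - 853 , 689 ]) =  [ - 914, - 853, - 810, - 622,76, 502/5,396, 400.46,417.17, 420,689,692, 817, 863,909,968.75]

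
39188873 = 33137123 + 6051750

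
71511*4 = 286044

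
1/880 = 1/880 = 0.00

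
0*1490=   0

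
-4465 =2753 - 7218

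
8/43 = 8/43 = 0.19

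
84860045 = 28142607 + 56717438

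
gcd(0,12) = 12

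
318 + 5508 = 5826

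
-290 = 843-1133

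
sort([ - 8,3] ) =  [ - 8,3 ] 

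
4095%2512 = 1583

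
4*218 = 872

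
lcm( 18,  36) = 36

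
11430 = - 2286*( - 5)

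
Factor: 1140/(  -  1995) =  - 4/7 = - 2^2 *7^( - 1)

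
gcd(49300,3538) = 58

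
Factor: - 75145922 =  - 2^1*23^1*31^1*52697^1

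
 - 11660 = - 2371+-9289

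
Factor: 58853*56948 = 3351560644 = 2^2*23^1*229^1*257^1*619^1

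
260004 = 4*65001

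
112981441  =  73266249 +39715192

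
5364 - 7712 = -2348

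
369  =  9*41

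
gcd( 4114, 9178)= 2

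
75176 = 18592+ 56584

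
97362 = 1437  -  -95925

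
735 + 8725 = 9460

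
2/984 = 1/492 =0.00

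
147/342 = 49/114 = 0.43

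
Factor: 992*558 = 553536=2^6*3^2*31^2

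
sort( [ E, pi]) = [E, pi ]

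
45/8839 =45/8839 = 0.01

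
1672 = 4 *418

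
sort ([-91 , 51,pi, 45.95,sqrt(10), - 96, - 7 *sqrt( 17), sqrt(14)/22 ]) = [ - 96, - 91,-7*sqrt( 17), sqrt( 14 )/22,pi, sqrt(10), 45.95, 51]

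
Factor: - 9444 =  - 2^2*3^1*787^1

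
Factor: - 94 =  - 2^1*47^1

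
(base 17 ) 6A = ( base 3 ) 11011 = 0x70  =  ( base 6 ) 304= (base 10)112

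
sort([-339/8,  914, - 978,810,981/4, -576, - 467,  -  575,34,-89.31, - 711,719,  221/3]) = [ -978, - 711, - 576, - 575, - 467, -89.31 , - 339/8,34,221/3,981/4,719, 810, 914]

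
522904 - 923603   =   - 400699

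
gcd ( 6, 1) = 1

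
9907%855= 502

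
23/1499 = 23/1499 = 0.02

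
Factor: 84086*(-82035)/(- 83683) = 6897995010/83683 = 2^1*3^2* 5^1 * 67^( - 1)*1249^( - 1)*1823^1*42043^1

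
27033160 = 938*28820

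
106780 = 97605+9175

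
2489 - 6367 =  - 3878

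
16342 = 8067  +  8275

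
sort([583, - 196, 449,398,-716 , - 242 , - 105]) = [ - 716, - 242, - 196, - 105,  398,449, 583 ]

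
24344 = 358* 68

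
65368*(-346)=  -  22617328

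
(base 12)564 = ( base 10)796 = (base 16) 31c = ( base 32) os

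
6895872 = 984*7008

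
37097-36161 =936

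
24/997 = 24/997= 0.02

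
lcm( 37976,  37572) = 3531768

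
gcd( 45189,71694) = 9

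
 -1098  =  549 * ( -2 )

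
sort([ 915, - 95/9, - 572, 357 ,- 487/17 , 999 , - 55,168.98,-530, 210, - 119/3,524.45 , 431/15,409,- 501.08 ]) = [  -  572, - 530 ,-501.08, - 55,-119/3 , - 487/17,-95/9, 431/15,  168.98, 210,357,409, 524.45,915 , 999]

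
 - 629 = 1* ( - 629 )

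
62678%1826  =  594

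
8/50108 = 2/12527 = 0.00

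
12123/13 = 12123/13 = 932.54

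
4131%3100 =1031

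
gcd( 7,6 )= 1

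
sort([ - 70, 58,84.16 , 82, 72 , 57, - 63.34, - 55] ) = [ - 70, - 63.34, - 55,57,58,72,82 , 84.16]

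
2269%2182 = 87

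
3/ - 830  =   - 1 + 827/830= - 0.00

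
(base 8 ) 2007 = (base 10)1031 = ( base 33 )V8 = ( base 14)539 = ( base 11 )858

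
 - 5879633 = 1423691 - 7303324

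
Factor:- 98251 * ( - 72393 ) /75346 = 2^(- 1) *3^1*59^1*101^(-1)*373^( - 1 )*409^1*98251^1 =7112684643/75346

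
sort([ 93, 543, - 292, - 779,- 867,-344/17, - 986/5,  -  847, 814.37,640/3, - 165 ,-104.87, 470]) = [ - 867, - 847, - 779, - 292, - 986/5 , - 165, - 104.87, - 344/17,93, 640/3, 470, 543, 814.37]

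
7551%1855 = 131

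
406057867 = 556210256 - 150152389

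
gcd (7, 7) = 7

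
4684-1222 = 3462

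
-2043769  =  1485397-3529166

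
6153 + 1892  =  8045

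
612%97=30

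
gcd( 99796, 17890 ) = 2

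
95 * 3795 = 360525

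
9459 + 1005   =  10464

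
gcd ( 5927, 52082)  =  1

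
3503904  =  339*10336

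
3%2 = 1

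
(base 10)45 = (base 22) 21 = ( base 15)30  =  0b101101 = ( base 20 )25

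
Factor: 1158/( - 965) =-6/5= -2^1*3^1*5^( - 1)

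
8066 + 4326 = 12392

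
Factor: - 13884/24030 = -26/45   =  -2^1 * 3^( - 2 ) * 5^( - 1 )*13^1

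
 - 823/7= -118 + 3/7 = - 117.57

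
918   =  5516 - 4598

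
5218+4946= 10164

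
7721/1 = 7721 = 7721.00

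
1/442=1/442 = 0.00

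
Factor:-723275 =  - 5^2* 7^1*4133^1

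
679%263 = 153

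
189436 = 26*7286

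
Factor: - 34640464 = -2^4*2165029^1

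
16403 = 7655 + 8748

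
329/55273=329/55273 = 0.01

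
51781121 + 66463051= 118244172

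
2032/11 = 184 + 8/11 = 184.73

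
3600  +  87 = 3687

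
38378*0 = 0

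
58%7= 2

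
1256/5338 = 4/17=0.24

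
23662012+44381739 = 68043751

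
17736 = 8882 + 8854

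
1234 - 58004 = - 56770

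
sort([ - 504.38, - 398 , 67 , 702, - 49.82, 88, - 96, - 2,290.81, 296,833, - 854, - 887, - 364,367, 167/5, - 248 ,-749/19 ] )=[  -  887, - 854, - 504.38, - 398,-364, - 248, - 96, - 49.82, - 749/19, - 2, 167/5 , 67,88, 290.81,296, 367,702  ,  833 ] 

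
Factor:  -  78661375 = - 5^3 * 13^1*48407^1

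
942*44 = 41448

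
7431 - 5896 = 1535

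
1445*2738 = 3956410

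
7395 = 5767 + 1628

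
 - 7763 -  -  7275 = -488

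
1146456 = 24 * 47769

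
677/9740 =677/9740 = 0.07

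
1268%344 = 236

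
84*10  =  840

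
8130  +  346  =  8476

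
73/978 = 73/978 = 0.07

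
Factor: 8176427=7^1* 829^1*1409^1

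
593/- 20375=  -  1 + 19782/20375 = -0.03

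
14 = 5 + 9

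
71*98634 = 7003014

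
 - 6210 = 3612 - 9822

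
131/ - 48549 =  -  1 + 48418/48549=- 0.00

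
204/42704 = 3/628 = 0.00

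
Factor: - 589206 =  - 2^1*3^1*283^1*347^1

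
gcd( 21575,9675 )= 25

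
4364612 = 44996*97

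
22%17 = 5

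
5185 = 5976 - 791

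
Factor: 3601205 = 5^1* 720241^1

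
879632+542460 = 1422092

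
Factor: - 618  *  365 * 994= - 2^2 * 3^1 * 5^1*7^1*71^1 * 73^1*103^1 = - 224216580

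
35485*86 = 3051710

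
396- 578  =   - 182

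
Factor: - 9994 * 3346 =-2^2*7^1*19^1*239^1 * 263^1 = - 33439924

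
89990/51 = 1764 + 26/51  =  1764.51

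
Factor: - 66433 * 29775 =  - 3^1*5^2*31^1*397^1 * 2143^1 = - 1978042575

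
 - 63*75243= - 4740309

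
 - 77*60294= -4642638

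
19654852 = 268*73339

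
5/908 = 5/908 = 0.01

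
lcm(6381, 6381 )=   6381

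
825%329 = 167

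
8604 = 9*956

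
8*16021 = 128168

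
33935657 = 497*68281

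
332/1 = 332 = 332.00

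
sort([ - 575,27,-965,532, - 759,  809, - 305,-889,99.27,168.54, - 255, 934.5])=[ - 965, - 889, - 759, - 575, - 305, - 255,  27, 99.27, 168.54,532, 809,934.5]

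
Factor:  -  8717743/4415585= - 5^( - 1)*883117^ (-1 )*8717743^1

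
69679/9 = 69679/9 = 7742.11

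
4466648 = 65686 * 68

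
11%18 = 11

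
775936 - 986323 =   -  210387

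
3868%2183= 1685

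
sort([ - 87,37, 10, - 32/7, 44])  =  [-87,-32/7, 10, 37, 44]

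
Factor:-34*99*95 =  - 2^1 * 3^2*5^1*11^1*17^1*19^1 = - 319770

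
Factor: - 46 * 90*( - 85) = 2^2*3^2*5^2*17^1 *23^1 = 351900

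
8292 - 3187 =5105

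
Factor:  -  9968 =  - 2^4 *7^1*89^1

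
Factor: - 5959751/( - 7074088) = 2^( - 3) * 126323^(  -  1)*851393^1 = 851393/1010584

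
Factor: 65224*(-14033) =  - 2^3*31^1  *263^1*14033^1 = -915288392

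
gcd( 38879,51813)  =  1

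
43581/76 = 573 + 33/76 =573.43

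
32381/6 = 32381/6 =5396.83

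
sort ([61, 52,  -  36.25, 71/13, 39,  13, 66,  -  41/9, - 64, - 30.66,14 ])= [ - 64, - 36.25, - 30.66, - 41/9, 71/13, 13, 14,39,52, 61, 66 ] 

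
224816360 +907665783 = 1132482143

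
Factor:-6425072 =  - 2^4*401567^1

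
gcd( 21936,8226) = 2742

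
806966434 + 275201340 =1082167774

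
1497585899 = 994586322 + 502999577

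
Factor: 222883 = 222883^1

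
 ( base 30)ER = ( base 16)1BF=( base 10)447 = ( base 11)377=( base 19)14A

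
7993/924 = 7993/924 = 8.65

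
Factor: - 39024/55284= - 12/17 = - 2^2*3^1*17^(  -  1)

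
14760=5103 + 9657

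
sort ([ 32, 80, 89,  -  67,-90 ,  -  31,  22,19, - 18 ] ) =[- 90, - 67 , - 31, - 18, 19,  22,32, 80,89 ]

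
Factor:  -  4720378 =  - 2^1*13^1* 181553^1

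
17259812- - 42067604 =59327416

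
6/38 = 3/19 = 0.16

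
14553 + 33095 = 47648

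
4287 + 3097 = 7384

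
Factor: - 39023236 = - 2^2*7^1 * 1393687^1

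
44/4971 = 44/4971 = 0.01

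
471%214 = 43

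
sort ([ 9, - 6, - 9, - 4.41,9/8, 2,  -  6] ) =[ - 9, - 6, - 6, - 4.41,9/8, 2, 9]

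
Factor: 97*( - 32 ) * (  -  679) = 2^5*7^1*97^2 =2107616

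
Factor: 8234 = 2^1*23^1 * 179^1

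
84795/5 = 16959 = 16959.00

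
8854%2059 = 618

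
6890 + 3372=10262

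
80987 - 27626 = 53361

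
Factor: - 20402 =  - 2^1*101^2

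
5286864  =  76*69564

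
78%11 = 1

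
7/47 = 7/47 = 0.15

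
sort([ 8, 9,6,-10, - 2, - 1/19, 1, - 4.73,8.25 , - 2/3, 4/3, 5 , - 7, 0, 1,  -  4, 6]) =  [  -  10, - 7, - 4.73, - 4 , - 2, - 2/3, - 1/19, 0,1,1, 4/3, 5, 6, 6,8, 8.25, 9]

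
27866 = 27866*1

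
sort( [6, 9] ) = [ 6, 9 ] 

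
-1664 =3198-4862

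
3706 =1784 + 1922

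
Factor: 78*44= 2^3*3^1*11^1*13^1 = 3432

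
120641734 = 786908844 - 666267110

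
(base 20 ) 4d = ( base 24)3l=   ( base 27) 3C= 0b1011101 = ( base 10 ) 93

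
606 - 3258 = -2652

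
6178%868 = 102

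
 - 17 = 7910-7927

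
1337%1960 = 1337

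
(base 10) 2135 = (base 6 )13515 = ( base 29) 2FI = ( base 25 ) 3AA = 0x857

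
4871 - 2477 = 2394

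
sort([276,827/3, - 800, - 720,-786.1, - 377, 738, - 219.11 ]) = [ - 800, - 786.1, - 720, - 377, - 219.11,827/3, 276, 738 ] 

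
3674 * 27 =99198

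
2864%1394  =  76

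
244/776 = 61/194 = 0.31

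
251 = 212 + 39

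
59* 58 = 3422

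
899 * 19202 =17262598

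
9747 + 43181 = 52928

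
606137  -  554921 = 51216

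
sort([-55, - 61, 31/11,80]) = [ - 61, - 55, 31/11, 80 ]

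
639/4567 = 639/4567 = 0.14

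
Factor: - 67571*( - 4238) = 286365898 = 2^1*7^3*13^1* 163^1 *197^1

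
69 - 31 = 38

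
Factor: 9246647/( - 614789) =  - 7^( - 1 )*71^( - 1 ) * 1237^( - 1)*9246647^1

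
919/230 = 3 + 229/230 = 4.00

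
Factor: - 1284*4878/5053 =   -  6263352/5053 = - 2^3*3^3 *31^(-1)*107^1*163^( - 1)*271^1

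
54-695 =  - 641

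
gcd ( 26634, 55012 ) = 2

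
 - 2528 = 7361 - 9889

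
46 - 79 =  - 33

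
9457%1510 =397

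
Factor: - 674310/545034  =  - 5^1*13^2*683^(-1)= - 845/683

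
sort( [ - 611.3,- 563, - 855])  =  [  -  855, - 611.3,-563]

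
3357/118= 28 + 53/118 = 28.45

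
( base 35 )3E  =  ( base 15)7e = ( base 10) 119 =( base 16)77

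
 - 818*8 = -6544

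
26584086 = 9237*2878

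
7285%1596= 901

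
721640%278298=165044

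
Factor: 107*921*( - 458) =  - 2^1*3^1 * 107^1*229^1 * 307^1= - 45134526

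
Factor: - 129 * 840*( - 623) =2^3*3^2*5^1*7^2*43^1 * 89^1 =67508280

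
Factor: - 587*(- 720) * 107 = 45222480 = 2^4* 3^2*5^1*107^1*587^1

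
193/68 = 2 + 57/68 = 2.84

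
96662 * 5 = 483310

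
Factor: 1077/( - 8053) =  - 3^1*359^1 * 8053^ ( - 1)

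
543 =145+398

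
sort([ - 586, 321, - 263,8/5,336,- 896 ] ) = [-896, - 586, - 263,8/5,321, 336] 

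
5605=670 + 4935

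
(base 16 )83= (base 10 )131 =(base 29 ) 4f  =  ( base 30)4B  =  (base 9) 155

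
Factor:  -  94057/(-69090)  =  2^( - 1 )*3^( - 1)*5^(-1)*7^( - 2 )*47^(- 1)*94057^1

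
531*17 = 9027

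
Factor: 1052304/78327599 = 2^4*3^1*7^(-1 ) * 11^1*61^(-1 )*1993^1*183437^(  -  1 ) 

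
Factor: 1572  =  2^2 * 3^1*131^1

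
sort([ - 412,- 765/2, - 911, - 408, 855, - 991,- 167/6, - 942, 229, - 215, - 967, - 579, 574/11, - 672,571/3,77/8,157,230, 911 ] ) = [ - 991, -967,- 942, - 911 , - 672,  -  579, - 412,-408, - 765/2, -215,- 167/6,  77/8,  574/11, 157,571/3 , 229, 230,855,911] 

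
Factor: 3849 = 3^1*1283^1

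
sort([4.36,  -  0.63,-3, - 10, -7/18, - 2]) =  [ - 10, - 3, - 2 ,  -  0.63,-7/18, 4.36 ]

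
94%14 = 10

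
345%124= 97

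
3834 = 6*639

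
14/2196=7/1098= 0.01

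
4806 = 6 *801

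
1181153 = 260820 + 920333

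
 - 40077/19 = - 40077/19 = -2109.32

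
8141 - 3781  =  4360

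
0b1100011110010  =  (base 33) 5SH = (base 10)6386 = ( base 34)5HS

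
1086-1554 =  - 468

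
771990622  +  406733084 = 1178723706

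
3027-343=2684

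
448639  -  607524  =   - 158885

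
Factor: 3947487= 3^1*179^1 * 7351^1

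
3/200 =3/200 = 0.01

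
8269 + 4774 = 13043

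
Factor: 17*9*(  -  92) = -2^2*3^2*17^1 *23^1 = - 14076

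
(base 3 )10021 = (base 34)2K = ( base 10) 88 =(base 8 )130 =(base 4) 1120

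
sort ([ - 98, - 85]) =[-98, - 85 ]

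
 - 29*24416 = -708064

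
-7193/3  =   - 2398 + 1/3= -2397.67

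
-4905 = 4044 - 8949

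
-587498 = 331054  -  918552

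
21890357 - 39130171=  -17239814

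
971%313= 32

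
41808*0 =0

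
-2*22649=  - 45298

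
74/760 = 37/380 = 0.10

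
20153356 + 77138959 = 97292315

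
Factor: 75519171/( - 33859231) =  - 10788453/4837033 = -3^2 * 13^2* 41^1 *173^1*4837033^( - 1 )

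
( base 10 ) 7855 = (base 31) 85c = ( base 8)17257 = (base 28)a0f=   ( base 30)8lp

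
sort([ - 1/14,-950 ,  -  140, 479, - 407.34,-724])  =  [ - 950,-724,-407.34, - 140,-1/14, 479] 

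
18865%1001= 847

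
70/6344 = 35/3172 = 0.01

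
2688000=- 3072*(-875 ) 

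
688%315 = 58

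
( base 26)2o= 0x4c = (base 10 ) 76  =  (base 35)26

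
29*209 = 6061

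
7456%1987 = 1495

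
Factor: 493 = 17^1*29^1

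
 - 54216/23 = -2358 +18/23 = - 2357.22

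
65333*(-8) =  - 522664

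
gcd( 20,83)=1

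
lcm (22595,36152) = 180760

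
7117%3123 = 871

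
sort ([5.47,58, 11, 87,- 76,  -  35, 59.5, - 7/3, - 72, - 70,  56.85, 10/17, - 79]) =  [-79, - 76, - 72 , - 70, - 35, - 7/3,10/17, 5.47,11,56.85,  58, 59.5,  87 ] 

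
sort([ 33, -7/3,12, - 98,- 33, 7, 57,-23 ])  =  [ - 98, - 33, - 23, - 7/3, 7,  12, 33,  57]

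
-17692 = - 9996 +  - 7696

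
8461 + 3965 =12426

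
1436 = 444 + 992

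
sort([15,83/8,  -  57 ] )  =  [ - 57, 83/8, 15 ] 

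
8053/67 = 8053/67 = 120.19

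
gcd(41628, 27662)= 2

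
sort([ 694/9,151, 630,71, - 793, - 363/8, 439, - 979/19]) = [ - 793, - 979/19,-363/8, 71,694/9, 151,439, 630]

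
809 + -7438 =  - 6629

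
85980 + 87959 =173939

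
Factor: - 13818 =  - 2^1* 3^1*7^2*47^1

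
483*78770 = 38045910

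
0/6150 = 0 = 0.00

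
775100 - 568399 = 206701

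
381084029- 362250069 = 18833960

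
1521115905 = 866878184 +654237721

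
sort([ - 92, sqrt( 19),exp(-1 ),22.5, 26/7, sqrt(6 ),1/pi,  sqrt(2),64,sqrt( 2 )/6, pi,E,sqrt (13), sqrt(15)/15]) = [-92,sqrt(2 ) /6, sqrt(15 ) /15,1/pi , exp(  -  1),sqrt(2),sqrt(6 ), E,pi,sqrt( 13),26/7, sqrt(19),22.5,64]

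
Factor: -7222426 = -2^1*59^1*97^1*631^1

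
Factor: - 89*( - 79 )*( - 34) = - 2^1*17^1*79^1*89^1 = - 239054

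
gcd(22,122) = 2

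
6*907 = 5442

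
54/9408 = 9/1568 = 0.01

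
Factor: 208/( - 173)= - 2^4* 13^1*173^( - 1)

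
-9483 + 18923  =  9440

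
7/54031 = 7/54031 = 0.00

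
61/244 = 1/4 = 0.25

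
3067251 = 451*6801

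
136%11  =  4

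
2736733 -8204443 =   -  5467710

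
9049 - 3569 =5480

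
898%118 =72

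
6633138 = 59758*111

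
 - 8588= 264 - 8852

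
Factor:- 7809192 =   -  2^3*3^2* 108461^1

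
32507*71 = 2307997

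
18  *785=14130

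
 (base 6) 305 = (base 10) 113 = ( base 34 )3B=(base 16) 71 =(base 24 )4h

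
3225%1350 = 525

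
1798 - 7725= - 5927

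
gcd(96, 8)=8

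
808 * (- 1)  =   - 808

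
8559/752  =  11 + 287/752 = 11.38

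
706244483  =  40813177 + 665431306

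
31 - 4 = 27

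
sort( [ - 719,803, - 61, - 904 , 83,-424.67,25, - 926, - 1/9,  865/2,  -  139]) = [ - 926 , - 904, - 719, - 424.67,-139,-61, - 1/9, 25, 83,865/2, 803]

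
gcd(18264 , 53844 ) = 12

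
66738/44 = 1516 +17/22 = 1516.77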